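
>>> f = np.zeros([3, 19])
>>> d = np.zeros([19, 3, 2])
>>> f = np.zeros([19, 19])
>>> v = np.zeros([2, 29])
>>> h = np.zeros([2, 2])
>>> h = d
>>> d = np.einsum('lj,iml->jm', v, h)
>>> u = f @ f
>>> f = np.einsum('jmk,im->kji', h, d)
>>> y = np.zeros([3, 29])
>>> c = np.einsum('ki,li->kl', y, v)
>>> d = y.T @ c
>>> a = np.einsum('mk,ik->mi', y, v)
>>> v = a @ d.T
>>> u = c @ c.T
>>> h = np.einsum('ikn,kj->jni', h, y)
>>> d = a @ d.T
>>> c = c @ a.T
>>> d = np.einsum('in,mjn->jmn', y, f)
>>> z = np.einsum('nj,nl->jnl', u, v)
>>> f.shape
(2, 19, 29)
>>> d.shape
(19, 2, 29)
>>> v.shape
(3, 29)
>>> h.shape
(29, 2, 19)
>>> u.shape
(3, 3)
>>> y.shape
(3, 29)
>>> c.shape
(3, 3)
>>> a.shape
(3, 2)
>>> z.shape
(3, 3, 29)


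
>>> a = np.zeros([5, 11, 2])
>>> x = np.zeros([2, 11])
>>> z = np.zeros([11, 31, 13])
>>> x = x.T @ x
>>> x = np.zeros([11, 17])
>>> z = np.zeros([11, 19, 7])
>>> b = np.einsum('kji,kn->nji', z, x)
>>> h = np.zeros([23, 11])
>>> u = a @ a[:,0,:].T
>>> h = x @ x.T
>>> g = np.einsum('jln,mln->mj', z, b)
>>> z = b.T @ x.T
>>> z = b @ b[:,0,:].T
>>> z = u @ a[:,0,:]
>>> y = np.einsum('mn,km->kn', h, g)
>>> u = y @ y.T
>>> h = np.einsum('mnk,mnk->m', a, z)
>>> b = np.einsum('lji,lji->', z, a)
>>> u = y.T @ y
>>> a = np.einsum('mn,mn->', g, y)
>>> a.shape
()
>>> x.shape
(11, 17)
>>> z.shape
(5, 11, 2)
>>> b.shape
()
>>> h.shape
(5,)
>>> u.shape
(11, 11)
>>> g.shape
(17, 11)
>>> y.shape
(17, 11)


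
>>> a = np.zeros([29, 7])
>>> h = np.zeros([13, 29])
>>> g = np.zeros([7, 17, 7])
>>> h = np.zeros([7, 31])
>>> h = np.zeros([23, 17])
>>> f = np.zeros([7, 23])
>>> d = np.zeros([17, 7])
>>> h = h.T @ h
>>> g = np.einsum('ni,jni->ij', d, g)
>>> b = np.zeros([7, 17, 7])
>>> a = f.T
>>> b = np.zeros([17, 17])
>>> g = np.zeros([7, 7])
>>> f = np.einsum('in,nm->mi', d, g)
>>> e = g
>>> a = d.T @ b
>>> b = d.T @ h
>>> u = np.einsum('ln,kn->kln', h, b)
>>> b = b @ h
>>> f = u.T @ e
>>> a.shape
(7, 17)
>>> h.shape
(17, 17)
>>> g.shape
(7, 7)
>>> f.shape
(17, 17, 7)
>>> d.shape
(17, 7)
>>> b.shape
(7, 17)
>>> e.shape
(7, 7)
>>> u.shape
(7, 17, 17)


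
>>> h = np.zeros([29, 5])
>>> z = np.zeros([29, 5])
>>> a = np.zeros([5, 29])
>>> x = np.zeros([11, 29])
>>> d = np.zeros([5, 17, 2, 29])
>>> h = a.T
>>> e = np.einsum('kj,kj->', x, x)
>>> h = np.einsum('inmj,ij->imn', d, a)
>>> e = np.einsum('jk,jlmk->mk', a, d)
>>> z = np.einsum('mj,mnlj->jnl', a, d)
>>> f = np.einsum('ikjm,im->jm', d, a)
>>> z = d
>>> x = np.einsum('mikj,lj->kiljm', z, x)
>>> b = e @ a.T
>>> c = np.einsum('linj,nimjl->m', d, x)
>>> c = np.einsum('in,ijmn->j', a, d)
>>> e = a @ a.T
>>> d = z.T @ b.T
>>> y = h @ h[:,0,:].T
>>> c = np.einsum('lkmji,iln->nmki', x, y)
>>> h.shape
(5, 2, 17)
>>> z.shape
(5, 17, 2, 29)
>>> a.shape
(5, 29)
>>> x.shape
(2, 17, 11, 29, 5)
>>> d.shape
(29, 2, 17, 2)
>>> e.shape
(5, 5)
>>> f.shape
(2, 29)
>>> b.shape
(2, 5)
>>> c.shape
(5, 11, 17, 5)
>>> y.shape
(5, 2, 5)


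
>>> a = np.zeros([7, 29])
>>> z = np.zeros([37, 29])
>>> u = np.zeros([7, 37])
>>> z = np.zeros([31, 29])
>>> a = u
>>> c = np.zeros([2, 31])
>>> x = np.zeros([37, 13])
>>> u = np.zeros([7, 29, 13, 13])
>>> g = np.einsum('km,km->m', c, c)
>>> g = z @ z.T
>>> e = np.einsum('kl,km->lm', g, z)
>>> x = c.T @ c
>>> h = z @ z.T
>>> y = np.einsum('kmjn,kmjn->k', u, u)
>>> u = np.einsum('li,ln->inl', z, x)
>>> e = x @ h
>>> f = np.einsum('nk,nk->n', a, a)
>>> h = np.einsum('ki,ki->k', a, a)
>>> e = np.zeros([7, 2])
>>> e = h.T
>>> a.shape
(7, 37)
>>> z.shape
(31, 29)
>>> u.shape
(29, 31, 31)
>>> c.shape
(2, 31)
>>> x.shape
(31, 31)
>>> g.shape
(31, 31)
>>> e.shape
(7,)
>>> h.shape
(7,)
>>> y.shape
(7,)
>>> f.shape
(7,)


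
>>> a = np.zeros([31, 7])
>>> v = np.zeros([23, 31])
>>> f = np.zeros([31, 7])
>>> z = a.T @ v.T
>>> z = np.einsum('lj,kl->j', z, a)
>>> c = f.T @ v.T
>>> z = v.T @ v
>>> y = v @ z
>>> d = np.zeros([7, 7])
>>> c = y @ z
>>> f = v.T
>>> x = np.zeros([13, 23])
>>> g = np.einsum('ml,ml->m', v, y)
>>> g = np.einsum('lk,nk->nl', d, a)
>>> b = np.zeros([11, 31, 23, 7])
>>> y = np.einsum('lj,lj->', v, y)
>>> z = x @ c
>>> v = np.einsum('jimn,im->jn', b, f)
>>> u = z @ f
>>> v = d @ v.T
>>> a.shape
(31, 7)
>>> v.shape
(7, 11)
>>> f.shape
(31, 23)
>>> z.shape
(13, 31)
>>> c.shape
(23, 31)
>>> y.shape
()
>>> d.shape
(7, 7)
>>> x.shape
(13, 23)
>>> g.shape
(31, 7)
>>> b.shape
(11, 31, 23, 7)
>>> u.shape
(13, 23)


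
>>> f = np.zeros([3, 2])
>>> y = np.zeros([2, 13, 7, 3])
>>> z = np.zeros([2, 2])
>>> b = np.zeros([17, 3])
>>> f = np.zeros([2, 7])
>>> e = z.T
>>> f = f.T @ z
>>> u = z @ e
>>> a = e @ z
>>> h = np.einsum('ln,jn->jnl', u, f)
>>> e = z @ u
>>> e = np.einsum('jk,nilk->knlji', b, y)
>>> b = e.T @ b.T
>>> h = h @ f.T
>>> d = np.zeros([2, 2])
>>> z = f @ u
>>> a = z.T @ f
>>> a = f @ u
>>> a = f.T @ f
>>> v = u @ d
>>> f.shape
(7, 2)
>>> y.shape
(2, 13, 7, 3)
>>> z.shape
(7, 2)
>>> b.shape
(13, 17, 7, 2, 17)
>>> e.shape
(3, 2, 7, 17, 13)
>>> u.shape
(2, 2)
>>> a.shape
(2, 2)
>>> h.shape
(7, 2, 7)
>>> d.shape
(2, 2)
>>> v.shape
(2, 2)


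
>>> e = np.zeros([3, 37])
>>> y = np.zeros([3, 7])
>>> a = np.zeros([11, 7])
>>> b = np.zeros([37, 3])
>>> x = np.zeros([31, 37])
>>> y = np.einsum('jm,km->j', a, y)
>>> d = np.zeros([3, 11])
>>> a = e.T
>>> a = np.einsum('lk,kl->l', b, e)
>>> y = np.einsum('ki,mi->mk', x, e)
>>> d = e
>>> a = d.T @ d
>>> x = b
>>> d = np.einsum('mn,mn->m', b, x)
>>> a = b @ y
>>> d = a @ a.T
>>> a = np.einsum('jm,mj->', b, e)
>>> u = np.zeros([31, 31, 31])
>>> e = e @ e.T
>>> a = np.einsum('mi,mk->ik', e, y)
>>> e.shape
(3, 3)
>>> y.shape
(3, 31)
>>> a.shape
(3, 31)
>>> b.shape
(37, 3)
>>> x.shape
(37, 3)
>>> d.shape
(37, 37)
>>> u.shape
(31, 31, 31)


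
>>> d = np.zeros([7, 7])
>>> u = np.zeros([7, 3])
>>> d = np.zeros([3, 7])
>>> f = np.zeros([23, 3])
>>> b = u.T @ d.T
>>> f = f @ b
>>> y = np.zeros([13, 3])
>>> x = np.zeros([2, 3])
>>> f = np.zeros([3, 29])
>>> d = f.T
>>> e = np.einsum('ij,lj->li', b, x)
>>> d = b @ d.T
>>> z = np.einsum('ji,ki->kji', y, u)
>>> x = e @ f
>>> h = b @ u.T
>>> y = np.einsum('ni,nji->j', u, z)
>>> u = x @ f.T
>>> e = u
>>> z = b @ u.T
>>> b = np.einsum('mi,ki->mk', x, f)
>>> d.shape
(3, 29)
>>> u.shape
(2, 3)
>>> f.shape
(3, 29)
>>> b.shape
(2, 3)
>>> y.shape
(13,)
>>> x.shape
(2, 29)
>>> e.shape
(2, 3)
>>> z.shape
(3, 2)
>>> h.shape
(3, 7)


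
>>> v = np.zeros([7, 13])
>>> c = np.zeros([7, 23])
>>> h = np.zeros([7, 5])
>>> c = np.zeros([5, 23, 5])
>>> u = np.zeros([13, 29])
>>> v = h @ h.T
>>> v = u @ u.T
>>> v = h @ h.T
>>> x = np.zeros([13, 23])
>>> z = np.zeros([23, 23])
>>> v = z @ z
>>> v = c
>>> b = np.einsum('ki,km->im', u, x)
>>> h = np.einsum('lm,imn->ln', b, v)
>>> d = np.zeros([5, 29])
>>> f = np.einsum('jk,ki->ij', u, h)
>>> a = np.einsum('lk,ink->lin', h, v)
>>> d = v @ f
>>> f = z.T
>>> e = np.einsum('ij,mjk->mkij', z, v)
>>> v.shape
(5, 23, 5)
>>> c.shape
(5, 23, 5)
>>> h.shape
(29, 5)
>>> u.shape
(13, 29)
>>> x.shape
(13, 23)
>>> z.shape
(23, 23)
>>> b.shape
(29, 23)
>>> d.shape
(5, 23, 13)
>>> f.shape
(23, 23)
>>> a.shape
(29, 5, 23)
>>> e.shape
(5, 5, 23, 23)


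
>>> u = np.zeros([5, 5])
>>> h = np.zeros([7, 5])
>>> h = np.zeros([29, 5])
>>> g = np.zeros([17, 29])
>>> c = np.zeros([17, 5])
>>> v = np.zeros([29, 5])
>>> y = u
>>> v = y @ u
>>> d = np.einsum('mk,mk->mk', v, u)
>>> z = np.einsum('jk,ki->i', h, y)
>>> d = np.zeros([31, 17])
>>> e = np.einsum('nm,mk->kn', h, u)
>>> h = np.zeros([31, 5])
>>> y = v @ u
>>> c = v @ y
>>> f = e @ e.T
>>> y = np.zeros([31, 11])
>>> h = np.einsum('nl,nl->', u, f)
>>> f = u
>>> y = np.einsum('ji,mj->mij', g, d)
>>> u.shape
(5, 5)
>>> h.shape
()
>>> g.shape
(17, 29)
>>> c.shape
(5, 5)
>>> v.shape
(5, 5)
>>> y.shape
(31, 29, 17)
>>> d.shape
(31, 17)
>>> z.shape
(5,)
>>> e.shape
(5, 29)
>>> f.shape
(5, 5)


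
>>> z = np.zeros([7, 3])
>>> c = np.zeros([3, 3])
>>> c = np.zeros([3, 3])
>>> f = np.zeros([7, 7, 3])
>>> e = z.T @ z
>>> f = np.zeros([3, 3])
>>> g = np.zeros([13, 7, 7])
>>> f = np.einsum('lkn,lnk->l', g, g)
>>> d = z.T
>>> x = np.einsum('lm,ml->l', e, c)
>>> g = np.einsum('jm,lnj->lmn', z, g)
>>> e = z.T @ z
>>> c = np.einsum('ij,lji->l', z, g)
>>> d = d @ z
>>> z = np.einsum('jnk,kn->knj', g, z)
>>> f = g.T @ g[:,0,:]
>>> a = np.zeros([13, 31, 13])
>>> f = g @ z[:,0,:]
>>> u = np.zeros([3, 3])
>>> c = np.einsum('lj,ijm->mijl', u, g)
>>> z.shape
(7, 3, 13)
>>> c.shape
(7, 13, 3, 3)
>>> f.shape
(13, 3, 13)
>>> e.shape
(3, 3)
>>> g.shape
(13, 3, 7)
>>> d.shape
(3, 3)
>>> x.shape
(3,)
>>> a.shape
(13, 31, 13)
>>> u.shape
(3, 3)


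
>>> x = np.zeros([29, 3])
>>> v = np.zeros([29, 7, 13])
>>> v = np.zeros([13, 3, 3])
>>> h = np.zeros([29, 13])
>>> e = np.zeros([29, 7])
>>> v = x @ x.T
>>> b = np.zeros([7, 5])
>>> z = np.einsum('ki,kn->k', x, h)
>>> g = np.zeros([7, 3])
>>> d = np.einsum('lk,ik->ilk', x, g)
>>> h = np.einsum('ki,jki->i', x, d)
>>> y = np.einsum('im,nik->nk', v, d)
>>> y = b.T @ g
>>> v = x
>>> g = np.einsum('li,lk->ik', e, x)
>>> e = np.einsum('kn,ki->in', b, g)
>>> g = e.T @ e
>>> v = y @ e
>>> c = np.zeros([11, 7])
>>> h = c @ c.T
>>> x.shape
(29, 3)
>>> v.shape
(5, 5)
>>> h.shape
(11, 11)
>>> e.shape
(3, 5)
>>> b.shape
(7, 5)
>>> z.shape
(29,)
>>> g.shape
(5, 5)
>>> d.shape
(7, 29, 3)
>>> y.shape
(5, 3)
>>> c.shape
(11, 7)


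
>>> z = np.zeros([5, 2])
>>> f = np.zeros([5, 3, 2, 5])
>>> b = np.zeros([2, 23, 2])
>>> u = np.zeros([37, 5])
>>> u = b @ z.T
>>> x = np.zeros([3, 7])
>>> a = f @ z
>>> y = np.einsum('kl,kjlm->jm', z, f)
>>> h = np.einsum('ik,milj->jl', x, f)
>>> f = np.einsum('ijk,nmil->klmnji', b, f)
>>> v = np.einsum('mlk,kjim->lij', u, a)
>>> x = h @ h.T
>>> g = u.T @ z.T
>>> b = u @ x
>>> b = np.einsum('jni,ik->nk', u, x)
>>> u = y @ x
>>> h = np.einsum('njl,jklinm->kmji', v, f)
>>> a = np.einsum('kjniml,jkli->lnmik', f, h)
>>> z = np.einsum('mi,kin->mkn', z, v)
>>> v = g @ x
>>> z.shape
(5, 23, 3)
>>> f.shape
(2, 5, 3, 5, 23, 2)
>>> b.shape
(23, 5)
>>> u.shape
(3, 5)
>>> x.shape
(5, 5)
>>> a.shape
(2, 3, 23, 5, 2)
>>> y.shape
(3, 5)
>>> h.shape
(5, 2, 2, 5)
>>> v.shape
(5, 23, 5)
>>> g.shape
(5, 23, 5)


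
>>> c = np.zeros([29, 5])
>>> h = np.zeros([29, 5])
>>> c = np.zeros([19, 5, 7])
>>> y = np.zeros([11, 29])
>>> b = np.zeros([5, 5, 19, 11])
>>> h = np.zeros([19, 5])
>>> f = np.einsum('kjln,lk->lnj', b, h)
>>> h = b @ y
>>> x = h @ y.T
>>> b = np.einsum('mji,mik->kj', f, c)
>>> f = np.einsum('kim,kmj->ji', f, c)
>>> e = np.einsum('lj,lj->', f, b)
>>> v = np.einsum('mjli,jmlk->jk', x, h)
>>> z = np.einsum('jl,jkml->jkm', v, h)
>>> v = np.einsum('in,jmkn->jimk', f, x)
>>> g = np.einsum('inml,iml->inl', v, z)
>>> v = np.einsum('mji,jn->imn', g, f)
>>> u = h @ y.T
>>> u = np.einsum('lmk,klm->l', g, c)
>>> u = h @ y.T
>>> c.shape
(19, 5, 7)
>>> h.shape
(5, 5, 19, 29)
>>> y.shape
(11, 29)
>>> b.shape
(7, 11)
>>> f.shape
(7, 11)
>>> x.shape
(5, 5, 19, 11)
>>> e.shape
()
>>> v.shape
(19, 5, 11)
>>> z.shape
(5, 5, 19)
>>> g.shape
(5, 7, 19)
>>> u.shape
(5, 5, 19, 11)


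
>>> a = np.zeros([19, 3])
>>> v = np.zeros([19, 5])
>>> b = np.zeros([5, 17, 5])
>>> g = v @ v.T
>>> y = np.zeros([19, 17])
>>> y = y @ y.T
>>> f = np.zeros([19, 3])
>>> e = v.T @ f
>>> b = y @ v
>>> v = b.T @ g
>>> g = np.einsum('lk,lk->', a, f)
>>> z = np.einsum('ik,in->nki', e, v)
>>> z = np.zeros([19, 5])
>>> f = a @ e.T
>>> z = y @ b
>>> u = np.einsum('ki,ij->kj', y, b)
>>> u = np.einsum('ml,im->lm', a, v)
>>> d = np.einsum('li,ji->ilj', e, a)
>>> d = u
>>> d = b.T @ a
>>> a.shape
(19, 3)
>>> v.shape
(5, 19)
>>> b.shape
(19, 5)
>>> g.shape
()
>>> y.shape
(19, 19)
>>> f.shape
(19, 5)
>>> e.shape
(5, 3)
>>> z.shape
(19, 5)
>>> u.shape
(3, 19)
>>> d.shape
(5, 3)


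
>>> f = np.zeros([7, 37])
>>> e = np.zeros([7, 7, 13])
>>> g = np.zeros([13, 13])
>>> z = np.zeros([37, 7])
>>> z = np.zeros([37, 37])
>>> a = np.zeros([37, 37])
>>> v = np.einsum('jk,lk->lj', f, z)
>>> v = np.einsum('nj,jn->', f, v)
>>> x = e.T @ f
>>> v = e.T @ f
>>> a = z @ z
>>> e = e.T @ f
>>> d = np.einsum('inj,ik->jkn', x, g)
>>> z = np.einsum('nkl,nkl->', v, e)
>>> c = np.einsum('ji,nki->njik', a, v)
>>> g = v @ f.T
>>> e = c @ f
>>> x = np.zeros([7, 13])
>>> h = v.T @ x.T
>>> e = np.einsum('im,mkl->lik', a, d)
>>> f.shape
(7, 37)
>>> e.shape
(7, 37, 13)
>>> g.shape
(13, 7, 7)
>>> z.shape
()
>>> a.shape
(37, 37)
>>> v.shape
(13, 7, 37)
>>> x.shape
(7, 13)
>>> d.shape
(37, 13, 7)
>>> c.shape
(13, 37, 37, 7)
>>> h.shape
(37, 7, 7)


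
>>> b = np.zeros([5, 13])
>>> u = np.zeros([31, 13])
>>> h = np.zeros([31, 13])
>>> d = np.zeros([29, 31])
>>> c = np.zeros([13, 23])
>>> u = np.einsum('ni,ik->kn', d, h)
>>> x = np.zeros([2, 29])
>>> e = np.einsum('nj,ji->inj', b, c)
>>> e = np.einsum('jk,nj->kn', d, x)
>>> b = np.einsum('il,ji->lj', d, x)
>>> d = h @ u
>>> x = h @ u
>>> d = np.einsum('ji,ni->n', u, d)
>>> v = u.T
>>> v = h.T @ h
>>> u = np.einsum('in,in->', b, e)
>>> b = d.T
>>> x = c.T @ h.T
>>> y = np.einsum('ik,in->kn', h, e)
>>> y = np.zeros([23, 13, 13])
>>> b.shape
(31,)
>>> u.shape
()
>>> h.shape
(31, 13)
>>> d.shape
(31,)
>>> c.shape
(13, 23)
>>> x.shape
(23, 31)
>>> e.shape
(31, 2)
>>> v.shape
(13, 13)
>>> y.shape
(23, 13, 13)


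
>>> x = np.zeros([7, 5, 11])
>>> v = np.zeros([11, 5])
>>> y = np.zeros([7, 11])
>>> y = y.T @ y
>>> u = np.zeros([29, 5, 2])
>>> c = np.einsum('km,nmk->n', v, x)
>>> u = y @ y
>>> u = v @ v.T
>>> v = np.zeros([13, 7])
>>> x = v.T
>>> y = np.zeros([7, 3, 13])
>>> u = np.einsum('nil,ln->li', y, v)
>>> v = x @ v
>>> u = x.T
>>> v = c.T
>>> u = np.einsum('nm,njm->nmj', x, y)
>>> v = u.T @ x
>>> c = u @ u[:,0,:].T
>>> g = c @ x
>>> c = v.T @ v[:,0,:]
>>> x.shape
(7, 13)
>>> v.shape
(3, 13, 13)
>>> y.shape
(7, 3, 13)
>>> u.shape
(7, 13, 3)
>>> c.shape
(13, 13, 13)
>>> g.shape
(7, 13, 13)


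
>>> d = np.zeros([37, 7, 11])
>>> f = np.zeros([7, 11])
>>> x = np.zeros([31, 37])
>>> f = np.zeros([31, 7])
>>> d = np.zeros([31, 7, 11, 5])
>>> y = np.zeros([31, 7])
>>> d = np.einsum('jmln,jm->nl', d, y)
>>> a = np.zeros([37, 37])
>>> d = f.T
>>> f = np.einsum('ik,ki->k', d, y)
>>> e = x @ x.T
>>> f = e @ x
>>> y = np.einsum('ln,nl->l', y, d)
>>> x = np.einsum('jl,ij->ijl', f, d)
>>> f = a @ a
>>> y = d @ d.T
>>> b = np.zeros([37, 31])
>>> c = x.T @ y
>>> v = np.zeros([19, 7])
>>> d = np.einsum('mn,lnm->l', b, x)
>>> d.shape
(7,)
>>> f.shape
(37, 37)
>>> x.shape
(7, 31, 37)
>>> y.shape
(7, 7)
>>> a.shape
(37, 37)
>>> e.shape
(31, 31)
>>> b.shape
(37, 31)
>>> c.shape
(37, 31, 7)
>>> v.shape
(19, 7)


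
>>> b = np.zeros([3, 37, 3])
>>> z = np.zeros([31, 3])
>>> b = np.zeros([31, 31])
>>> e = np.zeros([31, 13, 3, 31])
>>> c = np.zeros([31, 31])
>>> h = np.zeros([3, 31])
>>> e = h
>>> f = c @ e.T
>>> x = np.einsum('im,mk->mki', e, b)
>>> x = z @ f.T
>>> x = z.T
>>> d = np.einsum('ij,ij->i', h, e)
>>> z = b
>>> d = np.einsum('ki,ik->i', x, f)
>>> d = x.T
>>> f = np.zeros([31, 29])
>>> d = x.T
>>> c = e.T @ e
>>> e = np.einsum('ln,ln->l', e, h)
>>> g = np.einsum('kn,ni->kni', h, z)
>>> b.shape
(31, 31)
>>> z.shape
(31, 31)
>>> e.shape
(3,)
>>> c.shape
(31, 31)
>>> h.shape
(3, 31)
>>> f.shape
(31, 29)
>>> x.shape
(3, 31)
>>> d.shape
(31, 3)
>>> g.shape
(3, 31, 31)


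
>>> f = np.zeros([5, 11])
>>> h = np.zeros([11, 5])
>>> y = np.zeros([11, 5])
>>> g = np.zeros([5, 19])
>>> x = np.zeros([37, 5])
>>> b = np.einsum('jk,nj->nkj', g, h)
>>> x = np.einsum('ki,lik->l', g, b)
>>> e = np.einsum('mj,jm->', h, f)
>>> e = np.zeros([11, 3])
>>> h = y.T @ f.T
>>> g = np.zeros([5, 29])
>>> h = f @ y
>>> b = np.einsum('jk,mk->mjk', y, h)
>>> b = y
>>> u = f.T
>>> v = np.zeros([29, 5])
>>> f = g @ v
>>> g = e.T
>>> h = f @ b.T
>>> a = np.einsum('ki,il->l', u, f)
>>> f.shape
(5, 5)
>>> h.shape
(5, 11)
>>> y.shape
(11, 5)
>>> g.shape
(3, 11)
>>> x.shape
(11,)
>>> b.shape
(11, 5)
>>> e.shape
(11, 3)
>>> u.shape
(11, 5)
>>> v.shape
(29, 5)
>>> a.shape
(5,)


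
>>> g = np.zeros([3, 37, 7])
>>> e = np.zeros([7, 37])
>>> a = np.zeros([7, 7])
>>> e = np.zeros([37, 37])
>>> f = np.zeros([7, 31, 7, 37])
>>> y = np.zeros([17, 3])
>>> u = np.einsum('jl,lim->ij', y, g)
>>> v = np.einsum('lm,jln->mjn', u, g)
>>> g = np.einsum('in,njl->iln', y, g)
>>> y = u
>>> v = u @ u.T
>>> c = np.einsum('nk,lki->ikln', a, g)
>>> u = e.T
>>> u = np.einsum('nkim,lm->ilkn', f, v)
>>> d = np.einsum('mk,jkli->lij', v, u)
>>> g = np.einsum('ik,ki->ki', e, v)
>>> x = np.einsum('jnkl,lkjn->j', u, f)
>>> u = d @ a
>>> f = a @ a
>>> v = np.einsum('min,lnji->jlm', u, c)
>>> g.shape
(37, 37)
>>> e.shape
(37, 37)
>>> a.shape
(7, 7)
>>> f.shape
(7, 7)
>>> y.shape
(37, 17)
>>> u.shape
(31, 7, 7)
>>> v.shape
(17, 3, 31)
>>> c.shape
(3, 7, 17, 7)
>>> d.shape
(31, 7, 7)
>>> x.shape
(7,)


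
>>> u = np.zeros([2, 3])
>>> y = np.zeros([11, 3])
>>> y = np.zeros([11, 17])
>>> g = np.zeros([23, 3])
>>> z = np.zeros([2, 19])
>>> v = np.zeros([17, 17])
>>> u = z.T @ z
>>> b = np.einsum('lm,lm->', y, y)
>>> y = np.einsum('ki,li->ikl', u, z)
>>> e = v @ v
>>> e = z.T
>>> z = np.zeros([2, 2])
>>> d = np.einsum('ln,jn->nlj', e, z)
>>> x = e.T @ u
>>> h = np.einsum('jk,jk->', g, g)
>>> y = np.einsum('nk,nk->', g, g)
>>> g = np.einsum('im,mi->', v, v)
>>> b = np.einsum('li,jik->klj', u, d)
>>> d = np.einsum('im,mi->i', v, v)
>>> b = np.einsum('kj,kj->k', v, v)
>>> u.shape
(19, 19)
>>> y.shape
()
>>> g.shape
()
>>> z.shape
(2, 2)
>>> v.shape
(17, 17)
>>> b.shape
(17,)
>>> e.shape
(19, 2)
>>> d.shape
(17,)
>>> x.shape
(2, 19)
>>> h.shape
()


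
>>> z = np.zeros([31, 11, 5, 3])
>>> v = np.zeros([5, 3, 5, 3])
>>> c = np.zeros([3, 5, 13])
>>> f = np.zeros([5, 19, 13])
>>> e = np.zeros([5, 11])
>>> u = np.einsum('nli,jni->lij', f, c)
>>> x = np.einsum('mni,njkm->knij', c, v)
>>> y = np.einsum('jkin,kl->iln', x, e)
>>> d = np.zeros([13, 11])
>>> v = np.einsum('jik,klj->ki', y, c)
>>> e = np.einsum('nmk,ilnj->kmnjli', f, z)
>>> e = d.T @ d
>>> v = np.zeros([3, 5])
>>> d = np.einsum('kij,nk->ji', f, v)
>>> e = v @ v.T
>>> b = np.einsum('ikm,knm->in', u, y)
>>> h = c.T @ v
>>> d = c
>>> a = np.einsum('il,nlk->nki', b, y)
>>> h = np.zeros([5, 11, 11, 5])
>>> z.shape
(31, 11, 5, 3)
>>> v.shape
(3, 5)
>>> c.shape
(3, 5, 13)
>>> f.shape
(5, 19, 13)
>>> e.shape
(3, 3)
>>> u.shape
(19, 13, 3)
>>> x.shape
(5, 5, 13, 3)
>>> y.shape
(13, 11, 3)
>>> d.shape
(3, 5, 13)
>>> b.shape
(19, 11)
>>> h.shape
(5, 11, 11, 5)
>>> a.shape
(13, 3, 19)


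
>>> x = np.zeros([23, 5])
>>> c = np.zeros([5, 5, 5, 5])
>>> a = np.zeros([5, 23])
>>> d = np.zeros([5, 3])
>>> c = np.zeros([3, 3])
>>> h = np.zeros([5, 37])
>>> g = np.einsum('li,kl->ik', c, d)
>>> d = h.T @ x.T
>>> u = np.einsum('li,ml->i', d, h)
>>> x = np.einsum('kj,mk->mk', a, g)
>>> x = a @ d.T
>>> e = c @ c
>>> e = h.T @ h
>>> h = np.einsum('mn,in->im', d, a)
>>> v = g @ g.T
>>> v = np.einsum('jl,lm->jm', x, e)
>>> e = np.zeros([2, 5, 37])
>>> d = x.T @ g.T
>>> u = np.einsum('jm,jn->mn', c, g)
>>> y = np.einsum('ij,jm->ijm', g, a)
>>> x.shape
(5, 37)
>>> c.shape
(3, 3)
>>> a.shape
(5, 23)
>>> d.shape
(37, 3)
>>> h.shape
(5, 37)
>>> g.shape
(3, 5)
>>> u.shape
(3, 5)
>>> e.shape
(2, 5, 37)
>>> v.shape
(5, 37)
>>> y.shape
(3, 5, 23)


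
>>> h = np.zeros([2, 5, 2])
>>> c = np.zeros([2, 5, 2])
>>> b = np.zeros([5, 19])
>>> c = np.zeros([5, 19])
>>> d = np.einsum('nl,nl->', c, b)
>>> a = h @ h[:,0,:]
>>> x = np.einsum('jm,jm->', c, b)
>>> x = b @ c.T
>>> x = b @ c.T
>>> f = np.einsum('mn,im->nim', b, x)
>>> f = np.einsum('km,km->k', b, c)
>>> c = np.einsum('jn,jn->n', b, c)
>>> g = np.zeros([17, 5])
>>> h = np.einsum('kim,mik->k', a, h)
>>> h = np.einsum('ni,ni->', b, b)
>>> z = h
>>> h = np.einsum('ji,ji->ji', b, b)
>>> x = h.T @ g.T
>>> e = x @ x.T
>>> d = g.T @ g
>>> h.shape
(5, 19)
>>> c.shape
(19,)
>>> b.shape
(5, 19)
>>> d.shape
(5, 5)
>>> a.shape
(2, 5, 2)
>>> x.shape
(19, 17)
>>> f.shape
(5,)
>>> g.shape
(17, 5)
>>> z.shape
()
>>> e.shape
(19, 19)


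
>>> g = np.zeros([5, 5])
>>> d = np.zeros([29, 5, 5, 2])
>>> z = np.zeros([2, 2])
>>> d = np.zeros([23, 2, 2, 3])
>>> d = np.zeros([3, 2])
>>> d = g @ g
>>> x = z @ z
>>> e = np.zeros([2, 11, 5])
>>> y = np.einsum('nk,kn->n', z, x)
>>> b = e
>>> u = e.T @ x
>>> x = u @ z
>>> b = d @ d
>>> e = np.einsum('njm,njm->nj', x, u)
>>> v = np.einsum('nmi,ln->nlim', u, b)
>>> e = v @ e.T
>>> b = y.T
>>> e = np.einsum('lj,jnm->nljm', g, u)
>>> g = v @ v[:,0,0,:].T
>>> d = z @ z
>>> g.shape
(5, 5, 2, 5)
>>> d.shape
(2, 2)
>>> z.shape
(2, 2)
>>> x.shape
(5, 11, 2)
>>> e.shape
(11, 5, 5, 2)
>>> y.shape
(2,)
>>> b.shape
(2,)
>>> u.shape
(5, 11, 2)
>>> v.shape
(5, 5, 2, 11)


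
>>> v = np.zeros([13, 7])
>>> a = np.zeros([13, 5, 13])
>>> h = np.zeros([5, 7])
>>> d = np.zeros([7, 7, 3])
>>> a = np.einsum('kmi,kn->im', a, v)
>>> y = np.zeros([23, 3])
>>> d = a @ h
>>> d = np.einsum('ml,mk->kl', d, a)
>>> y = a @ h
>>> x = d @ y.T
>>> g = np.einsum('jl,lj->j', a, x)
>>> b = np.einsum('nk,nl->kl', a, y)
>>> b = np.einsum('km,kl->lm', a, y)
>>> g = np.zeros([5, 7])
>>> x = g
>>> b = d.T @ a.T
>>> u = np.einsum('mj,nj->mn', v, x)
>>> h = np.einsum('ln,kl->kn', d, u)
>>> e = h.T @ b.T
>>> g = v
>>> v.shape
(13, 7)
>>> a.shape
(13, 5)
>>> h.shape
(13, 7)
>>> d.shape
(5, 7)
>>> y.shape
(13, 7)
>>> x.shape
(5, 7)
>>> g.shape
(13, 7)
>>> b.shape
(7, 13)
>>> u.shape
(13, 5)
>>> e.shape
(7, 7)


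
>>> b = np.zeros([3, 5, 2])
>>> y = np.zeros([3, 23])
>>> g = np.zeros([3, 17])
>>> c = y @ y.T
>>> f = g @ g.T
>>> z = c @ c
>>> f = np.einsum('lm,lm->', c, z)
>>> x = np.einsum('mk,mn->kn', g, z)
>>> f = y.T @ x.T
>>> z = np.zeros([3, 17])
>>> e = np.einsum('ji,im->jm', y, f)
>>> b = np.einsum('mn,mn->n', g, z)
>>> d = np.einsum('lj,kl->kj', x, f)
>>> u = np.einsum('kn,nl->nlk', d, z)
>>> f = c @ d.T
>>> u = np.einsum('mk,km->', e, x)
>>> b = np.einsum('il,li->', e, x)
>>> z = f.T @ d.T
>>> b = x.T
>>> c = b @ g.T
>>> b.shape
(3, 17)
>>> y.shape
(3, 23)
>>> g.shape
(3, 17)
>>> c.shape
(3, 3)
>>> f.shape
(3, 23)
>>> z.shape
(23, 23)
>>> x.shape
(17, 3)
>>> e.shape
(3, 17)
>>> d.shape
(23, 3)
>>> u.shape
()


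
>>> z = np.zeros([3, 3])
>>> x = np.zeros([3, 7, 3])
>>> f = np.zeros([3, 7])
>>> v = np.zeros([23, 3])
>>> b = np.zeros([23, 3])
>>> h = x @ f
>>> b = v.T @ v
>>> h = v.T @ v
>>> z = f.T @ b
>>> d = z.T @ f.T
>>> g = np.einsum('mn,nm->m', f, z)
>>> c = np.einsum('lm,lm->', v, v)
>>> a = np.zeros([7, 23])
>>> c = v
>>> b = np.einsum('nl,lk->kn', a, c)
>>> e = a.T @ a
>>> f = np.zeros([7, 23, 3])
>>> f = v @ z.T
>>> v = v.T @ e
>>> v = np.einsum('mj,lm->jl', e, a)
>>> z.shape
(7, 3)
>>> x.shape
(3, 7, 3)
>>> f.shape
(23, 7)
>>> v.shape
(23, 7)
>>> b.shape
(3, 7)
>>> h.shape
(3, 3)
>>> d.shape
(3, 3)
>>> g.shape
(3,)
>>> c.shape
(23, 3)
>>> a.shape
(7, 23)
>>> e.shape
(23, 23)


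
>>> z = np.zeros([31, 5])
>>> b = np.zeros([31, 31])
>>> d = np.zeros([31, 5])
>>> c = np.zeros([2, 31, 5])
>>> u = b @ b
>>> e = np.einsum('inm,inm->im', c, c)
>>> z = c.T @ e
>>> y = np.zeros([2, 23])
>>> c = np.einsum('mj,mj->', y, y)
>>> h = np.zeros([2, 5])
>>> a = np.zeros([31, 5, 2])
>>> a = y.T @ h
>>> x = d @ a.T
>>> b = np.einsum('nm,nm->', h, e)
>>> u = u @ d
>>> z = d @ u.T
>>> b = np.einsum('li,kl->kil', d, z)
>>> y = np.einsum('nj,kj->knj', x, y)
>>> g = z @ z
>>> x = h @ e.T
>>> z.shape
(31, 31)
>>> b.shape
(31, 5, 31)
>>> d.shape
(31, 5)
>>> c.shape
()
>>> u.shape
(31, 5)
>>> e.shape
(2, 5)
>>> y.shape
(2, 31, 23)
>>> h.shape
(2, 5)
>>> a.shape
(23, 5)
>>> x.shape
(2, 2)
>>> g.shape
(31, 31)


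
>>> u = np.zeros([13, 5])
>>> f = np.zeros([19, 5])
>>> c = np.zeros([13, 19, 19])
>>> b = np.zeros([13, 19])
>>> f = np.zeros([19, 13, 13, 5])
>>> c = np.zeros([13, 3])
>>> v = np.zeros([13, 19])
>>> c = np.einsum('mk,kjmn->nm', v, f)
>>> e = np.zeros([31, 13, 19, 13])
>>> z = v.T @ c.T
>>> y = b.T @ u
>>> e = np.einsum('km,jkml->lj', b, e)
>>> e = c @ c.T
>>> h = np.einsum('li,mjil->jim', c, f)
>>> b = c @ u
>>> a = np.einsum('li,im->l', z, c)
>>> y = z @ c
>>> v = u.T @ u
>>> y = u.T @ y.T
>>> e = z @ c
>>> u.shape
(13, 5)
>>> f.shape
(19, 13, 13, 5)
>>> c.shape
(5, 13)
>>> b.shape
(5, 5)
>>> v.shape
(5, 5)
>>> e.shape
(19, 13)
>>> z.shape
(19, 5)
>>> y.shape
(5, 19)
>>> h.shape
(13, 13, 19)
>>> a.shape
(19,)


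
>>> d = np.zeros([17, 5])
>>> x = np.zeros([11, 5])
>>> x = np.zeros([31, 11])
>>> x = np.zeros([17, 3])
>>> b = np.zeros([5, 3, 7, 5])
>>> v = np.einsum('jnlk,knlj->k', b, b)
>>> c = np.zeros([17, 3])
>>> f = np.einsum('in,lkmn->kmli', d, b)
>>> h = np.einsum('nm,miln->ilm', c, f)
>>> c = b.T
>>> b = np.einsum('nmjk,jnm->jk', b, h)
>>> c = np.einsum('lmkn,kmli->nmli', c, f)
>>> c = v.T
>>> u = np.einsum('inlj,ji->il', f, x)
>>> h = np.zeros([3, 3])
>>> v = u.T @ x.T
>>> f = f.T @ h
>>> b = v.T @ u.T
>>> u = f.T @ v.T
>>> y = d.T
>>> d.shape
(17, 5)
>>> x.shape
(17, 3)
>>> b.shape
(17, 3)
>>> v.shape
(5, 17)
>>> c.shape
(5,)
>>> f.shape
(17, 5, 7, 3)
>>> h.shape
(3, 3)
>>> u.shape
(3, 7, 5, 5)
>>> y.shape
(5, 17)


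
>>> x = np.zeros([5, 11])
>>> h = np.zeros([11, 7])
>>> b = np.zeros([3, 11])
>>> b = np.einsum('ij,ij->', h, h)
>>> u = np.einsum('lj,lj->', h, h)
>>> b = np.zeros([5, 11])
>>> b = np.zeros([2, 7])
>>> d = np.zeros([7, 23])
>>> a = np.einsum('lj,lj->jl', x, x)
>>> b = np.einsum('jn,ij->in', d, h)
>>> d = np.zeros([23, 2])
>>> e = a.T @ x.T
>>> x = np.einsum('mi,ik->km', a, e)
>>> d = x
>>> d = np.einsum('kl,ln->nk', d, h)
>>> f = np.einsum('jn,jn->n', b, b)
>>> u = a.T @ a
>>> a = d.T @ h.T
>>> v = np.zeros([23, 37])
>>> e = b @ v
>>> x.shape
(5, 11)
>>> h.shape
(11, 7)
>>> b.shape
(11, 23)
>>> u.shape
(5, 5)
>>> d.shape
(7, 5)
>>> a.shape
(5, 11)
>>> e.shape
(11, 37)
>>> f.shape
(23,)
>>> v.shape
(23, 37)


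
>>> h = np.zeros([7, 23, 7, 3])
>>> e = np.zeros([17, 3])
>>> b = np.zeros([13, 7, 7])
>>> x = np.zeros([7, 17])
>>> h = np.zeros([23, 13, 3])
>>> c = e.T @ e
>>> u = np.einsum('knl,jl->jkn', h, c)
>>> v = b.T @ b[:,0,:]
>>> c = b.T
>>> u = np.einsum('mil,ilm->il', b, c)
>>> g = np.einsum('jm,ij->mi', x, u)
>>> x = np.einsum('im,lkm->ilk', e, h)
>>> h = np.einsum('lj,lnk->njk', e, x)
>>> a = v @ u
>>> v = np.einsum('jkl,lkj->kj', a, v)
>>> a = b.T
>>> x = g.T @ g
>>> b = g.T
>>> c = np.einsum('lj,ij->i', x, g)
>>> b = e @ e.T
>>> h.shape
(23, 3, 13)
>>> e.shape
(17, 3)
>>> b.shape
(17, 17)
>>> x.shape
(7, 7)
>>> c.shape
(17,)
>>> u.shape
(7, 7)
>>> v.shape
(7, 7)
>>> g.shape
(17, 7)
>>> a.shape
(7, 7, 13)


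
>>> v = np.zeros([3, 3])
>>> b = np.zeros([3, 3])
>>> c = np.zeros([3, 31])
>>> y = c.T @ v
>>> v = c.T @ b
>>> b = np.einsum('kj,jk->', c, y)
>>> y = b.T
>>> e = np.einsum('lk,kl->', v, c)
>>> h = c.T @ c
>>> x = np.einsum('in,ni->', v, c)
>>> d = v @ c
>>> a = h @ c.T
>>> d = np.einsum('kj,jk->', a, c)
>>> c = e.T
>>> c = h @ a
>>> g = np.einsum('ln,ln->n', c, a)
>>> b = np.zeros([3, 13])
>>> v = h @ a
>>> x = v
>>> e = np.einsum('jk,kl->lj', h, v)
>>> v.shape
(31, 3)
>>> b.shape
(3, 13)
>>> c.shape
(31, 3)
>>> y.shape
()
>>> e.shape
(3, 31)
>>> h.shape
(31, 31)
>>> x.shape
(31, 3)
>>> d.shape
()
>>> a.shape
(31, 3)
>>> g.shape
(3,)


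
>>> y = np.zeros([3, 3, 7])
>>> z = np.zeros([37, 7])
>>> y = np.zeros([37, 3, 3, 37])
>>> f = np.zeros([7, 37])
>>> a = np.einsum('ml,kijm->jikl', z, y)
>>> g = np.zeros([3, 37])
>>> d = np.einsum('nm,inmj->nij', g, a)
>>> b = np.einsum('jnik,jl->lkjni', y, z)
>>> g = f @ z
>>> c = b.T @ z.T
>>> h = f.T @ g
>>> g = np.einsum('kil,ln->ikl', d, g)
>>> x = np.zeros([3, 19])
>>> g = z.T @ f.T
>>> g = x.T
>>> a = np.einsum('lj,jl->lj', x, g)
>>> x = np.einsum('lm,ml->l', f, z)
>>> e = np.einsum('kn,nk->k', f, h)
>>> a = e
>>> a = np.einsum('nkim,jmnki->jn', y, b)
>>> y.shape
(37, 3, 3, 37)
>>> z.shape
(37, 7)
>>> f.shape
(7, 37)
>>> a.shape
(7, 37)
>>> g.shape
(19, 3)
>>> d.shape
(3, 3, 7)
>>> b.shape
(7, 37, 37, 3, 3)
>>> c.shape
(3, 3, 37, 37, 37)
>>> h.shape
(37, 7)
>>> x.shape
(7,)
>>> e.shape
(7,)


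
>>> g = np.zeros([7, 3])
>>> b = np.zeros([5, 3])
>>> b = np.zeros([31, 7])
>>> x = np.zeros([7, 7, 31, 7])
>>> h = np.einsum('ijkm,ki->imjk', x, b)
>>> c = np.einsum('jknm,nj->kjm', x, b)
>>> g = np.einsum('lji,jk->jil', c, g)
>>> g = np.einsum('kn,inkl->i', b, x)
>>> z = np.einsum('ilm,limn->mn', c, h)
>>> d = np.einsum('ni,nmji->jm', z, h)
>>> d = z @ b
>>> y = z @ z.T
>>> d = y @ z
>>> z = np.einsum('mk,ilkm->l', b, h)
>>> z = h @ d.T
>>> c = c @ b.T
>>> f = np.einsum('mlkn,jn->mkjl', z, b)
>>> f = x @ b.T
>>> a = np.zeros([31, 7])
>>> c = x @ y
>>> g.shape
(7,)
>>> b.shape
(31, 7)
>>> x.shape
(7, 7, 31, 7)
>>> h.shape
(7, 7, 7, 31)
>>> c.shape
(7, 7, 31, 7)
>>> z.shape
(7, 7, 7, 7)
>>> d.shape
(7, 31)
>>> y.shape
(7, 7)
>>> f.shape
(7, 7, 31, 31)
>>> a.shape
(31, 7)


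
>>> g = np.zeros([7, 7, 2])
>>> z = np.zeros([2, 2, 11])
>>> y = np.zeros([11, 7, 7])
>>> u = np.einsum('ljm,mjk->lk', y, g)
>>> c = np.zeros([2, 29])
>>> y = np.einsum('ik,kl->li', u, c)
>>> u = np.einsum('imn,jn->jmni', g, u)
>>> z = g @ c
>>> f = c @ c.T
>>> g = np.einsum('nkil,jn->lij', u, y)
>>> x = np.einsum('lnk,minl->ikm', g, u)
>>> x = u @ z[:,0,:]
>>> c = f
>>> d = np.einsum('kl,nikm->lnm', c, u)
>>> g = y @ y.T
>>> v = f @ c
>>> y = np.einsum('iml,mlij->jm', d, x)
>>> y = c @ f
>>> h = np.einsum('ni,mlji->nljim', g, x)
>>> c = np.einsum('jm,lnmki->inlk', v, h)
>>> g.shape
(29, 29)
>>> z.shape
(7, 7, 29)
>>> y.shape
(2, 2)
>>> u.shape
(11, 7, 2, 7)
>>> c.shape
(11, 7, 29, 29)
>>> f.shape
(2, 2)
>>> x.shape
(11, 7, 2, 29)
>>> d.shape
(2, 11, 7)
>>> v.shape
(2, 2)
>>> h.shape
(29, 7, 2, 29, 11)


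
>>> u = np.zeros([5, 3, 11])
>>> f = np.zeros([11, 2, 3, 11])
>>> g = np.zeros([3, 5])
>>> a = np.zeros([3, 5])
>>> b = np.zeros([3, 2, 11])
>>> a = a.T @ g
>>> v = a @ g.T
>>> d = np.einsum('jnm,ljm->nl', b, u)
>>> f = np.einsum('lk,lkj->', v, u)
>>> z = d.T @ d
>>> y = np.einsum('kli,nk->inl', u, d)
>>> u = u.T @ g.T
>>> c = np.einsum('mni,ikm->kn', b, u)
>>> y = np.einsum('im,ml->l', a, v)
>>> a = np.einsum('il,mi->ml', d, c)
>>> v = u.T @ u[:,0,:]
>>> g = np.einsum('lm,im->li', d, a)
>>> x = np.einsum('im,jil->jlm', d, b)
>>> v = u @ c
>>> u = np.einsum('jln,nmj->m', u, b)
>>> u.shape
(2,)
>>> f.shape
()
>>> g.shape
(2, 3)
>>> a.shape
(3, 5)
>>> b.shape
(3, 2, 11)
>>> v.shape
(11, 3, 2)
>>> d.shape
(2, 5)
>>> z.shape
(5, 5)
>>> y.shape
(3,)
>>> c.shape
(3, 2)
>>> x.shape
(3, 11, 5)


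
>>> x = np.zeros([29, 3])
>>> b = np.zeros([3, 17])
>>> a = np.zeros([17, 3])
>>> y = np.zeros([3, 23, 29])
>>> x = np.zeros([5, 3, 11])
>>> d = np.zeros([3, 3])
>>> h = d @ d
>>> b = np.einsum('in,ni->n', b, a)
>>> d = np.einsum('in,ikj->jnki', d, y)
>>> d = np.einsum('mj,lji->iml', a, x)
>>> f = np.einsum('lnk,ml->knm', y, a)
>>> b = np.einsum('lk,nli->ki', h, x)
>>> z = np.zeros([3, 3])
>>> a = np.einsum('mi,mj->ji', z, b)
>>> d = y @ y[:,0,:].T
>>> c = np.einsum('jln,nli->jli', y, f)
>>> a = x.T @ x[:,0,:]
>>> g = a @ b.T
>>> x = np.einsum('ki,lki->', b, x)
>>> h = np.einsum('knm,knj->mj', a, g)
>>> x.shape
()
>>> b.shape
(3, 11)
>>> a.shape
(11, 3, 11)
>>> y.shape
(3, 23, 29)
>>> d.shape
(3, 23, 3)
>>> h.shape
(11, 3)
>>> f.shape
(29, 23, 17)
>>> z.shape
(3, 3)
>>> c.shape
(3, 23, 17)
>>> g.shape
(11, 3, 3)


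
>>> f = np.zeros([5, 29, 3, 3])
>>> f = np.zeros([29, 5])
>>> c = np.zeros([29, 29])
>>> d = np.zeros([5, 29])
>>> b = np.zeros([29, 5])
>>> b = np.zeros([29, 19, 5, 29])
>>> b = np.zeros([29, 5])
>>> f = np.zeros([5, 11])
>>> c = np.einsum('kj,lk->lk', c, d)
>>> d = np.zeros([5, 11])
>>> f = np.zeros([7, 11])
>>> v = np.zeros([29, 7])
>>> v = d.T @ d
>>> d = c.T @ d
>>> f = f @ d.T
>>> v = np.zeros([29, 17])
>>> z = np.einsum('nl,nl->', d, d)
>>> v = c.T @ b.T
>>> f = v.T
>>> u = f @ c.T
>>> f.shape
(29, 29)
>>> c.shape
(5, 29)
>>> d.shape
(29, 11)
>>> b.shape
(29, 5)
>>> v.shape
(29, 29)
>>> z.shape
()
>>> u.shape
(29, 5)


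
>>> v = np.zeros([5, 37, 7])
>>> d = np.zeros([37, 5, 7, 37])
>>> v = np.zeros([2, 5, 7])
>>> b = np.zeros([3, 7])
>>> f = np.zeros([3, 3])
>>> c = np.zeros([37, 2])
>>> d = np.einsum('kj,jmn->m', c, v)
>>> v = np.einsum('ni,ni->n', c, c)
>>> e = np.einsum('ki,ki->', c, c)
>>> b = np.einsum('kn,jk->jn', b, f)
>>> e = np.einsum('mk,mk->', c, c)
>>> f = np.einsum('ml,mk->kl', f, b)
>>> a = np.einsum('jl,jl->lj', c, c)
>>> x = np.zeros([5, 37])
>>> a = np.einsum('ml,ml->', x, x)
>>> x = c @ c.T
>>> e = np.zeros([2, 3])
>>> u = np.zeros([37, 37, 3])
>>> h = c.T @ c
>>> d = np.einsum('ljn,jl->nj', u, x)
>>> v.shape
(37,)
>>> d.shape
(3, 37)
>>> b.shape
(3, 7)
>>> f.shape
(7, 3)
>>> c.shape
(37, 2)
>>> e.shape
(2, 3)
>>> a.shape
()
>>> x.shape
(37, 37)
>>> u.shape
(37, 37, 3)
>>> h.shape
(2, 2)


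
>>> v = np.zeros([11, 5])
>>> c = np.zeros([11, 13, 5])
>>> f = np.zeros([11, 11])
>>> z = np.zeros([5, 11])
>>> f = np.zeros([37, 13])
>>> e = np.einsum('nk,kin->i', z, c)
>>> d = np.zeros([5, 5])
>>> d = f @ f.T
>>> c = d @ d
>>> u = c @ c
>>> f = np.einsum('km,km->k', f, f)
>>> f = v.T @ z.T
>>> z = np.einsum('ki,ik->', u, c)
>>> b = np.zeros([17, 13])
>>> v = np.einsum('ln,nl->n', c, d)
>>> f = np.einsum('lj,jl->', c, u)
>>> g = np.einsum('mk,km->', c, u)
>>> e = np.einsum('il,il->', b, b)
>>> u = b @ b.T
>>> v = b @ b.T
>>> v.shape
(17, 17)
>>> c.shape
(37, 37)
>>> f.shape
()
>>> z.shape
()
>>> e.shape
()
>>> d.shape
(37, 37)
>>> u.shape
(17, 17)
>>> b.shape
(17, 13)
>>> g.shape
()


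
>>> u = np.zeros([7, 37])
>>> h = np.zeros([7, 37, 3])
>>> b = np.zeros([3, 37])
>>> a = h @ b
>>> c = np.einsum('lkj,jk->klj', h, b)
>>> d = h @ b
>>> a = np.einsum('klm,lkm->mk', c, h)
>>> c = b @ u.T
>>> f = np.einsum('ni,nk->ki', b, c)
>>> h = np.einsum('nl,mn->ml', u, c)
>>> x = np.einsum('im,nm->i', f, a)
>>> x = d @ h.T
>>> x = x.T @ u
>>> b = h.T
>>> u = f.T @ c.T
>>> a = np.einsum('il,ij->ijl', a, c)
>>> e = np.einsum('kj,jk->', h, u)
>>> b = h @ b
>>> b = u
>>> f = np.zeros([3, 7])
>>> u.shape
(37, 3)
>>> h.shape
(3, 37)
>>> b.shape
(37, 3)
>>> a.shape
(3, 7, 37)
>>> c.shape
(3, 7)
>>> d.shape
(7, 37, 37)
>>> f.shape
(3, 7)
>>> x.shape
(3, 37, 37)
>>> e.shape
()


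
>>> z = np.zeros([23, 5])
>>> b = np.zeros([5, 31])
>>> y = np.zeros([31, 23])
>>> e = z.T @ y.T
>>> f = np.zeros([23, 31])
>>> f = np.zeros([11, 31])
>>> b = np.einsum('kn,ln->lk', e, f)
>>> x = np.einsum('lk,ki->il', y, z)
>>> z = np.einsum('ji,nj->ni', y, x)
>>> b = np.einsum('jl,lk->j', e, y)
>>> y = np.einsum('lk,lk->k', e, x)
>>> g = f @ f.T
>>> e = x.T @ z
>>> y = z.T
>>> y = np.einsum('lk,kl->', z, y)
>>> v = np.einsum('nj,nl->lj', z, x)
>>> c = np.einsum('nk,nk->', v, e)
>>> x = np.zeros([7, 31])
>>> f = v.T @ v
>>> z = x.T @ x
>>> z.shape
(31, 31)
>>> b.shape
(5,)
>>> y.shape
()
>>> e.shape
(31, 23)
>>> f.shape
(23, 23)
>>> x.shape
(7, 31)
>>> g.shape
(11, 11)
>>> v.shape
(31, 23)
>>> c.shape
()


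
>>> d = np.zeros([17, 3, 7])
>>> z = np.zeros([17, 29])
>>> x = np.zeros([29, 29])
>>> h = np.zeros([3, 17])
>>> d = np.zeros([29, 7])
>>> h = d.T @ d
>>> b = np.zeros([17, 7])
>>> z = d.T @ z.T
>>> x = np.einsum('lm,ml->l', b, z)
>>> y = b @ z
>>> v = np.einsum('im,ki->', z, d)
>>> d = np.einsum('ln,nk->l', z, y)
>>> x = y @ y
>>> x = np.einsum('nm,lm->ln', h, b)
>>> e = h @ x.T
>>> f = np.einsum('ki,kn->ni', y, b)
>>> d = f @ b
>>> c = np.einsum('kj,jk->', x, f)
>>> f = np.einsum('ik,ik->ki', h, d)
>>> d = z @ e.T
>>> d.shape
(7, 7)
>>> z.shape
(7, 17)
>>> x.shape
(17, 7)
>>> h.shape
(7, 7)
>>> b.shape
(17, 7)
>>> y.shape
(17, 17)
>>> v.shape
()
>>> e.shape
(7, 17)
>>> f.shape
(7, 7)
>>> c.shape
()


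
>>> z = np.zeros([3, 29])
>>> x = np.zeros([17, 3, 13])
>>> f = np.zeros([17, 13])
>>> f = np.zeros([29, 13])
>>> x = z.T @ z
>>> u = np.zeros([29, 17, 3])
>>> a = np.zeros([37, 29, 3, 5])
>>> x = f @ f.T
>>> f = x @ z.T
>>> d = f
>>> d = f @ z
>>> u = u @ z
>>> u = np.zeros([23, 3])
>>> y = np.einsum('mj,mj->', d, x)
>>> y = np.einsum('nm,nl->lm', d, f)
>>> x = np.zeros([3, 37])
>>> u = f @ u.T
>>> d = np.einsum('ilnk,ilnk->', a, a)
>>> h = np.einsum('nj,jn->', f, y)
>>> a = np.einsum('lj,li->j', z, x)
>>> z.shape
(3, 29)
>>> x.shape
(3, 37)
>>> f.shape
(29, 3)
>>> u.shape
(29, 23)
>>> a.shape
(29,)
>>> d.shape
()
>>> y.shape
(3, 29)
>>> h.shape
()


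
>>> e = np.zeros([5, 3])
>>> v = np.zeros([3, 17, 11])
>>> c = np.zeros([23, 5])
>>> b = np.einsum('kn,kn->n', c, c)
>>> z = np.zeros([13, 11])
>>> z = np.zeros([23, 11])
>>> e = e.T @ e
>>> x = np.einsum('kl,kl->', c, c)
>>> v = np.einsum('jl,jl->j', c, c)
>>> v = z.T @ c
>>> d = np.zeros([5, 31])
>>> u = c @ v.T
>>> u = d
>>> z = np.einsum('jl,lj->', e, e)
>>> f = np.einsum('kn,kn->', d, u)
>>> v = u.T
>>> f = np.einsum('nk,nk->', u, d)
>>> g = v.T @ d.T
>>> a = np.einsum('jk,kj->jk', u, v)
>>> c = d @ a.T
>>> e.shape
(3, 3)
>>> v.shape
(31, 5)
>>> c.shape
(5, 5)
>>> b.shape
(5,)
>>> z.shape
()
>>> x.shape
()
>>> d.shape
(5, 31)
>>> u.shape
(5, 31)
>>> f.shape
()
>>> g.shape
(5, 5)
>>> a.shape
(5, 31)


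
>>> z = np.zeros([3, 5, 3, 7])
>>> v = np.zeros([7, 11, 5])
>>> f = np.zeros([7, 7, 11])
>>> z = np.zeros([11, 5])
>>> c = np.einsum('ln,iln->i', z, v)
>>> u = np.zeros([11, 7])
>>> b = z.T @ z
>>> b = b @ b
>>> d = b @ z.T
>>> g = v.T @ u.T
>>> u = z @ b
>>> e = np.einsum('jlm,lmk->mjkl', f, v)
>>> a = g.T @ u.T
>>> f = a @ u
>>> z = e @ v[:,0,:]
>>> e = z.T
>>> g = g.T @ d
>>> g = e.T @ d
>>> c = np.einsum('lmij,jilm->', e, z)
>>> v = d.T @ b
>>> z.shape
(11, 7, 5, 5)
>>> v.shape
(11, 5)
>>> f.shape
(11, 11, 5)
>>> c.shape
()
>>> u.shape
(11, 5)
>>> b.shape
(5, 5)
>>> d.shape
(5, 11)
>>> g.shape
(11, 7, 5, 11)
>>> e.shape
(5, 5, 7, 11)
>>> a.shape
(11, 11, 11)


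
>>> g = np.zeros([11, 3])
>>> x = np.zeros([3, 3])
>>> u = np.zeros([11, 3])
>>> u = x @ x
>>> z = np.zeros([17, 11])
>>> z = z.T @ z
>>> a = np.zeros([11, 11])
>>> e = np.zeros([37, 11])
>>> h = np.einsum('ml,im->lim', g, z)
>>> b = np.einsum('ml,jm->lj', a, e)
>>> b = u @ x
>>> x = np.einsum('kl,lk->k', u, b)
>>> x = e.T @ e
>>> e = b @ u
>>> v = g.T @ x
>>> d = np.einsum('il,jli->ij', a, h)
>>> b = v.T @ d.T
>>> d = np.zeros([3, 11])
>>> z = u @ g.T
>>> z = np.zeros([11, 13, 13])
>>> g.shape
(11, 3)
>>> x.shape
(11, 11)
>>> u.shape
(3, 3)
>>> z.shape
(11, 13, 13)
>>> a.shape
(11, 11)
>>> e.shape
(3, 3)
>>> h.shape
(3, 11, 11)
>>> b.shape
(11, 11)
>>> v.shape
(3, 11)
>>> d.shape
(3, 11)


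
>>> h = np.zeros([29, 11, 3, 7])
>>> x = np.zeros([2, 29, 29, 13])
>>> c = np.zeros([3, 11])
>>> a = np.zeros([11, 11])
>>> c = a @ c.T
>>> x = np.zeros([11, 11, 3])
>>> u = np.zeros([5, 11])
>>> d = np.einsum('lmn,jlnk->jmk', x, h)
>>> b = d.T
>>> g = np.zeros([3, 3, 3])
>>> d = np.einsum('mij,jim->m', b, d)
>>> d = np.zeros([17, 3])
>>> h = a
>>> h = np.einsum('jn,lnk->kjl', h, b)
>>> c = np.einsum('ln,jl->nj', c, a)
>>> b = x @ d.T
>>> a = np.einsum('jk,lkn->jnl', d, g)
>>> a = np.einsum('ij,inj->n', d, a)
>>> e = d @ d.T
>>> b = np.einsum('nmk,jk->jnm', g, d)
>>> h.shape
(29, 11, 7)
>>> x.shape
(11, 11, 3)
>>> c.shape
(3, 11)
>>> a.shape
(3,)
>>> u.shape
(5, 11)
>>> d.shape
(17, 3)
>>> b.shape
(17, 3, 3)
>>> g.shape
(3, 3, 3)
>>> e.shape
(17, 17)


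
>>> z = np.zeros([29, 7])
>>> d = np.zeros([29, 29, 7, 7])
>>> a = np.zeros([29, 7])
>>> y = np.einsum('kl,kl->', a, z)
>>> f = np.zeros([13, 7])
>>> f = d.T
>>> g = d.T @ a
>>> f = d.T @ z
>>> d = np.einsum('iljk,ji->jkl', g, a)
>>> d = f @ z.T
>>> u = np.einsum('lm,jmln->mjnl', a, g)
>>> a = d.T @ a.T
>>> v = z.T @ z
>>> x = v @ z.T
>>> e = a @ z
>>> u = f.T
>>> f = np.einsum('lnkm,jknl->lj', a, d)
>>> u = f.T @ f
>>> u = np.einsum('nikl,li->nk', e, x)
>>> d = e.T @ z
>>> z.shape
(29, 7)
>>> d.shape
(7, 7, 29, 7)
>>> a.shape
(29, 29, 7, 29)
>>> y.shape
()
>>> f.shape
(29, 7)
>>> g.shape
(7, 7, 29, 7)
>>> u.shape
(29, 7)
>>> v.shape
(7, 7)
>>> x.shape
(7, 29)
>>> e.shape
(29, 29, 7, 7)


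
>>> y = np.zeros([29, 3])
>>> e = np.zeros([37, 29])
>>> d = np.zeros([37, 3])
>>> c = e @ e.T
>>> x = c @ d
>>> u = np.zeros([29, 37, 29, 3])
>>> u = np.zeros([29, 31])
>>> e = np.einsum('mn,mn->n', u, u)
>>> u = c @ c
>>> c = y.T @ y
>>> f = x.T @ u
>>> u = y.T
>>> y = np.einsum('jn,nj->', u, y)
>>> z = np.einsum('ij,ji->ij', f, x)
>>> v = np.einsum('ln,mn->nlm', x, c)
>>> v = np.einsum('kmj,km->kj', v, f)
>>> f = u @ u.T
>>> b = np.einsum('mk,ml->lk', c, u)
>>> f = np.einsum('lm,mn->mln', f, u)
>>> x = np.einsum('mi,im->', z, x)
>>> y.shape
()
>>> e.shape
(31,)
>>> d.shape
(37, 3)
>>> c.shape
(3, 3)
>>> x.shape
()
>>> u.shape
(3, 29)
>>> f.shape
(3, 3, 29)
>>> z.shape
(3, 37)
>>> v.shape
(3, 3)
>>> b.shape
(29, 3)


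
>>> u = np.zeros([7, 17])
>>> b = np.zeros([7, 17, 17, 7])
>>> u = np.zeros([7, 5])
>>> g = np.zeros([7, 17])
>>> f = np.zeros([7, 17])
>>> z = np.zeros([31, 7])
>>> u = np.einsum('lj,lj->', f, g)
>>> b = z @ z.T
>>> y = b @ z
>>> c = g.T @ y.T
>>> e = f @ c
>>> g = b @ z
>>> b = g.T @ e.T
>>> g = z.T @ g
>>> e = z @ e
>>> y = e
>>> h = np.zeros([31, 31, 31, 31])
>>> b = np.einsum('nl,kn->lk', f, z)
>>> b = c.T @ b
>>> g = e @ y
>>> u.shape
()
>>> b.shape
(31, 31)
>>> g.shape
(31, 31)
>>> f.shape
(7, 17)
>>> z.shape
(31, 7)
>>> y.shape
(31, 31)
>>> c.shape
(17, 31)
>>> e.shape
(31, 31)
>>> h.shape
(31, 31, 31, 31)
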